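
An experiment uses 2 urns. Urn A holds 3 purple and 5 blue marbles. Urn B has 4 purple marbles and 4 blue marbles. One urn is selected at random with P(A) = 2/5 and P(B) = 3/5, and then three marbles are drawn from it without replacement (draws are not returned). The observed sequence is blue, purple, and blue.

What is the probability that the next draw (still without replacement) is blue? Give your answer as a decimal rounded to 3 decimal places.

0.491

Under each hypothesis, the probability of the observed sequence is: P(data | urn A) = (5/8)(3/7)(4/6) = 5/28; P(data | urn B) = (4/8)(4/7)(3/6) = 1/7.
Multiplying each by its prior: 2/5 · 5/28 = 1/14, 3/5 · 1/7 = 3/35; summing to 11/70.
The posterior is then P(urn A | data) = 5/11, P(urn B | data) = 6/11.
Averaging over the posterior, P(blue next | data) = (3/5)(5/11) + (2/5)(6/11) = 27/55.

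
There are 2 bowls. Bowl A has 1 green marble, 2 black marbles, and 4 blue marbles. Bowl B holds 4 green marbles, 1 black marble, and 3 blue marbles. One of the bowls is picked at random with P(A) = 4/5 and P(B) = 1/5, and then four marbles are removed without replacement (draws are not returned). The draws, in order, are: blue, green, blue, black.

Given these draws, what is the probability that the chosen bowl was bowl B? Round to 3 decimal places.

For each hypothesis, P(data | H) works out to: P(data | bowl A) = (4/7)(1/6)(3/5)(2/4) = 1/35; P(data | bowl B) = (3/8)(4/7)(2/6)(1/5) = 1/70.
The prior-weighted likelihoods are 4/5 · 1/35 = 4/175, 1/5 · 1/70 = 1/350; summing to 9/350.
Therefore the posterior P(bowl B | data) = (1/350) / (9/350) = 1/9.

0.111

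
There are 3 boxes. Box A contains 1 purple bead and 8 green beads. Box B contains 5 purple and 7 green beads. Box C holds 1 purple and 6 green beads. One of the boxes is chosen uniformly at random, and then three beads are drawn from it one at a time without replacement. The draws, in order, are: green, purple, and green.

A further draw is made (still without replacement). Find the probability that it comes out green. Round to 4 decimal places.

Under each hypothesis, the probability of the observed sequence is: P(data | box A) = (8/9)(1/8)(7/7) = 0.11111; P(data | box B) = (7/12)(5/11)(6/10) = 0.15909; P(data | box C) = (6/7)(1/6)(5/5) = 0.14286.
Multiplying each by its prior: 1/3 · 0.11111 = 0.037037, 1/3 · 0.15909 = 0.05303, 1/3 · 0.14286 = 0.047619; these sum to 0.13769.
Dividing through by the total gives posterior P(box A | data) = 0.269, P(box B | data) = 0.38515, P(box C | data) = 0.34585.
The predictive probability is P(green next | data) = (1)(0.269) + (5/9)(0.38515) + (1)(0.34585) = 0.82882.

0.8288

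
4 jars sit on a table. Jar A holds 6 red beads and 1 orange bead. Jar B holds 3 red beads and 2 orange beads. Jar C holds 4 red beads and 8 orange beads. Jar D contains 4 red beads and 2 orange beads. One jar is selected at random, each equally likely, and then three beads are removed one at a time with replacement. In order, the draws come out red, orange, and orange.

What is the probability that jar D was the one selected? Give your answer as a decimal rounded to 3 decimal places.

0.221

Compute the likelihood of the observed sequence for each case: P(data | jar A) = (6/7)(1/7)(1/7) = 0.017493; P(data | jar B) = (3/5)(2/5)(2/5) = 0.096; P(data | jar C) = (4/12)(8/12)(8/12) = 0.14815; P(data | jar D) = (4/6)(2/6)(2/6) = 0.074074.
The prior-weighted likelihoods are 1/4 · 0.017493 = 0.0043732, 1/4 · 0.096 = 0.024, 1/4 · 0.14815 = 0.037037, 1/4 · 0.074074 = 0.018519; summing to 0.083929.
Hence P(jar D | data) = (0.018519) / (0.083929) = 0.22065.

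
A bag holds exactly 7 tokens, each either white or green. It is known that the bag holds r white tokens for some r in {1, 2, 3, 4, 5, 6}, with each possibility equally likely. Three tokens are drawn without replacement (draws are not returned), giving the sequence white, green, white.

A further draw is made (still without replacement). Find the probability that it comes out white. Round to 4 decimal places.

Under each hypothesis, the probability of the observed sequence is: P(data | r = 1) = (1/7)(6/6)(0/5) = 0; P(data | r = 2) = (2/7)(5/6)(1/5) = 1/21; P(data | r = 3) = (3/7)(4/6)(2/5) = 4/35; P(data | r = 4) = (4/7)(3/6)(3/5) = 6/35; P(data | r = 5) = (5/7)(2/6)(4/5) = 4/21; P(data | r = 6) = (6/7)(1/6)(5/5) = 1/7.
The prior-weighted likelihoods are 1/6 · 0 = 0, 1/6 · 1/21 = 1/126, 1/6 · 4/35 = 2/105, 1/6 · 6/35 = 1/35, 1/6 · 4/21 = 2/63, 1/6 · 1/7 = 1/42; these sum to 1/9.
Normalising, the posterior is P(r = 1 | data) = 0, P(r = 2 | data) = 1/14, P(r = 3 | data) = 6/35, P(r = 4 | data) = 9/35, P(r = 5 | data) = 2/7, P(r = 6 | data) = 3/14.
So P(white next | data) = Σ P(white next | H) P(H | data) = (0)(1/14) + (1/4)(6/35) + (1/2)(9/35) + (3/4)(2/7) + (1)(3/14) = 3/5.

0.6000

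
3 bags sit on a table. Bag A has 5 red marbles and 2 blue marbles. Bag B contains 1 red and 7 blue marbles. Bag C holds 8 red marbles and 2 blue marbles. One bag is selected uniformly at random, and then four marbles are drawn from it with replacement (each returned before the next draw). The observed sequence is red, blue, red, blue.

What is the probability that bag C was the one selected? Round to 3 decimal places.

0.323

Compute the likelihood of the observed sequence for each case: P(data | bag A) = (5/7)(2/7)(5/7)(2/7) = 0.041649; P(data | bag B) = (1/8)(7/8)(1/8)(7/8) = 0.011963; P(data | bag C) = (8/10)(2/10)(8/10)(2/10) = 0.0256.
Weighting by the prior gives 1/3 · 0.041649 = 0.013883, 1/3 · 0.011963 = 0.0039876, 1/3 · 0.0256 = 0.0085333; these sum to 0.026404.
Therefore the posterior P(bag C | data) = (0.0085333) / (0.026404) = 0.32318.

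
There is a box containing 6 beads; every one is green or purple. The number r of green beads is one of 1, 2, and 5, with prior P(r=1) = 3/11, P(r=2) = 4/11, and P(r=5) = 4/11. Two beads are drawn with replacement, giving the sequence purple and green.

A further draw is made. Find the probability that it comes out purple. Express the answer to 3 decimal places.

Under each hypothesis, the probability of the observed sequence is: P(data | r = 1) = (5/6)(1/6) = 5/36; P(data | r = 2) = (4/6)(2/6) = 2/9; P(data | r = 5) = (1/6)(5/6) = 5/36.
Weighting by the prior gives 3/11 · 5/36 = 5/132, 4/11 · 2/9 = 8/99, 4/11 · 5/36 = 5/99; with total 67/396.
The posterior is then P(r = 1 | data) = 15/67, P(r = 2 | data) = 32/67, P(r = 5 | data) = 20/67.
Averaging over the posterior, P(purple next | data) = (5/6)(15/67) + (2/3)(32/67) + (1/6)(20/67) = 223/402.

0.555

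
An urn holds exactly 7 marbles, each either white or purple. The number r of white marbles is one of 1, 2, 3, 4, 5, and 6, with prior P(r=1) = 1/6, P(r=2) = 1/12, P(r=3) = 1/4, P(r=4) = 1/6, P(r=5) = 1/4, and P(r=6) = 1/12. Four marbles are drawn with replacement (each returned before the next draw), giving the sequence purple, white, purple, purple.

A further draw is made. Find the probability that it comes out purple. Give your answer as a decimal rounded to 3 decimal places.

The likelihood of the observed sequence under each hypothesis: P(data | r = 1) = (6/7)(1/7)(6/7)(6/7) = 0.089963; P(data | r = 2) = (5/7)(2/7)(5/7)(5/7) = 0.10412; P(data | r = 3) = (4/7)(3/7)(4/7)(4/7) = 0.079967; P(data | r = 4) = (3/7)(4/7)(3/7)(3/7) = 0.044981; P(data | r = 5) = (2/7)(5/7)(2/7)(2/7) = 0.01666; P(data | r = 6) = (1/7)(6/7)(1/7)(1/7) = 0.002499.
Weighting by the prior gives 1/6 · 0.089963 = 0.014994, 1/12 · 0.10412 = 0.0086769, 1/4 · 0.079967 = 0.019992, 1/6 · 0.044981 = 0.0074969, 1/4 · 0.01666 = 0.0041649, 1/12 · 0.002499 = 0.00020825; with total 0.055532.
Normalising, the posterior is P(r = 1 | data) = 0.27, P(r = 2 | data) = 0.15625, P(r = 3 | data) = 0.36, P(r = 4 | data) = 0.135, P(r = 5 | data) = 0.075, P(r = 6 | data) = 0.00375.
The predictive probability is P(purple next | data) = (6/7)(0.27) + (5/7)(0.15625) + (4/7)(0.36) + (3/7)(0.135) + (2/7)(0.075) + (1/7)(0.00375) = 0.62857.

0.629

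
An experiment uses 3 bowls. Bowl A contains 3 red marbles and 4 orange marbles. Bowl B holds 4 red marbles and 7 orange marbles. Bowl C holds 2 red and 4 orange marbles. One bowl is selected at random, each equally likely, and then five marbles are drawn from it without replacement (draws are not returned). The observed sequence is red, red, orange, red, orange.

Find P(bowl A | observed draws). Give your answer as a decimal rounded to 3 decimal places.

Under each hypothesis, the probability of the observed sequence is: P(data | bowl A) = (3/7)(2/6)(4/5)(1/4)(3/3) = 1/35; P(data | bowl B) = (4/11)(3/10)(7/9)(2/8)(6/7) = 1/55; P(data | bowl C) = (2/6)(1/5)(4/4)(0/3) = 0.
The prior-weighted likelihoods are 1/3 · 1/35 = 1/105, 1/3 · 1/55 = 1/165, 1/3 · 0 = 0; summing to 6/385.
So P(bowl A | data) = (1/105) / (6/385) = 11/18.

0.611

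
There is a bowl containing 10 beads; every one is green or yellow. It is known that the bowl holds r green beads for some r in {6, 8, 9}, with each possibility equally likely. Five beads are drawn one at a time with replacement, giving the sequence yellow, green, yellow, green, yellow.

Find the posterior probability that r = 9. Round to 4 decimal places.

0.0280

Under each hypothesis, the probability of the observed sequence is: P(data | r = 6) = (4/10)(6/10)(4/10)(6/10)(4/10) = 0.02304; P(data | r = 8) = (2/10)(8/10)(2/10)(8/10)(2/10) = 0.00512; P(data | r = 9) = (1/10)(9/10)(1/10)(9/10)(1/10) = 0.00081.
Weighting by the prior gives 1/3 · 0.02304 = 0.00768, 1/3 · 0.00512 = 0.0017067, 1/3 · 0.00081 = 0.00027; these sum to 0.0096567.
By Bayes' rule, P(r = 9 | data) = (0.00027) / (0.0096567) = 0.02796.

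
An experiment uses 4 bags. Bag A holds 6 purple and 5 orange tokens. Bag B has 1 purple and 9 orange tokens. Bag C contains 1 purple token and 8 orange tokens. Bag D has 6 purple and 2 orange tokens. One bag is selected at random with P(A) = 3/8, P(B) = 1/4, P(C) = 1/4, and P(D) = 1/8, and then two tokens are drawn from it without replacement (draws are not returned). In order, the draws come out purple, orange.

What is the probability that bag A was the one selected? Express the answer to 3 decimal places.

0.562

Under each hypothesis, the probability of the observed sequence is: P(data | bag A) = (6/11)(5/10) = 0.27273; P(data | bag B) = (1/10)(9/9) = 0.1; P(data | bag C) = (1/9)(8/8) = 0.11111; P(data | bag D) = (6/8)(2/7) = 0.21429.
The prior-weighted likelihoods are 3/8 · 0.27273 = 0.10227, 1/4 · 0.1 = 0.025, 1/4 · 0.11111 = 0.027778, 1/8 · 0.21429 = 0.026786; with total 0.18184.
Hence P(bag A | data) = (0.10227) / (0.18184) = 0.56244.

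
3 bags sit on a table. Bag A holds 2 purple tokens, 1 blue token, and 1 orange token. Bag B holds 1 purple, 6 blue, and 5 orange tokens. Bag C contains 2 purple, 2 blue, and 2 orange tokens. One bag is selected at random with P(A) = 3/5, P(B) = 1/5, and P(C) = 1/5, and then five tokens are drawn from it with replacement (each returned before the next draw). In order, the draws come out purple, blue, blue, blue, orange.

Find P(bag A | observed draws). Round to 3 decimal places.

0.409

Compute the likelihood of the observed sequence for each case: P(data | bag A) = (2/4)(1/4)(1/4)(1/4)(1/4) = 0.0019531; P(data | bag B) = (1/12)(6/12)(6/12)(6/12)(5/12) = 0.0043403; P(data | bag C) = (2/6)(2/6)(2/6)(2/6)(2/6) = 0.0041152.
Weighting by the prior gives 3/5 · 0.0019531 = 0.0011719, 1/5 · 0.0043403 = 0.00086806, 1/5 · 0.0041152 = 0.00082305; with total 0.002863.
By Bayes' rule, P(bag A | data) = (0.0011719) / (0.002863) = 0.40932.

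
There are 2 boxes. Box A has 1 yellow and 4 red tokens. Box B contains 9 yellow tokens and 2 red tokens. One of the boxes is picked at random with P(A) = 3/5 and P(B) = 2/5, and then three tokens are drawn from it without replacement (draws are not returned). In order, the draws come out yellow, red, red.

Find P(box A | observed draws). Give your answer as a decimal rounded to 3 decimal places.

The likelihood of the observed sequence under each hypothesis: P(data | box A) = (1/5)(4/4)(3/3) = 1/5; P(data | box B) = (9/11)(2/10)(1/9) = 1/55.
Weighting by the prior gives 3/5 · 1/5 = 3/25, 2/5 · 1/55 = 2/275; summing to 7/55.
Therefore the posterior P(box A | data) = (3/25) / (7/55) = 33/35.

0.943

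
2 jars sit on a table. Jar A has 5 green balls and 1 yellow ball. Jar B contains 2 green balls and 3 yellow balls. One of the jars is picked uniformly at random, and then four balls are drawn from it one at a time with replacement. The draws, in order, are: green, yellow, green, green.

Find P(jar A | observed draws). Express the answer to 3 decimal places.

The likelihood of the observed sequence under each hypothesis: P(data | jar A) = (5/6)(1/6)(5/6)(5/6) = 0.096451; P(data | jar B) = (2/5)(3/5)(2/5)(2/5) = 0.0384.
The prior-weighted likelihoods are 1/2 · 0.096451 = 0.048225, 1/2 · 0.0384 = 0.0192; with total 0.067425.
So P(jar A | data) = (0.048225) / (0.067425) = 0.71524.

0.715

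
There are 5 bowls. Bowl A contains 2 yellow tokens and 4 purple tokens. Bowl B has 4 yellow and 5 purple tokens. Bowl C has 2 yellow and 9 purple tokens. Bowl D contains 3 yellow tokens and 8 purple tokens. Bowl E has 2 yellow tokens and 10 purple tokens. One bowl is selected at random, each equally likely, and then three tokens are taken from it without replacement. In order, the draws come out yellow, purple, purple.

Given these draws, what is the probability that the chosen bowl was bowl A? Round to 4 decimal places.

Under each hypothesis, the probability of the observed sequence is: P(data | bowl A) = (2/6)(4/5)(3/4) = 0.2; P(data | bowl B) = (4/9)(5/8)(4/7) = 0.15873; P(data | bowl C) = (2/11)(9/10)(8/9) = 0.14545; P(data | bowl D) = (3/11)(8/10)(7/9) = 0.1697; P(data | bowl E) = (2/12)(10/11)(9/10) = 0.13636.
Weighting by the prior gives 1/5 · 0.2 = 0.04, 1/5 · 0.15873 = 0.031746, 1/5 · 0.14545 = 0.029091, 1/5 · 0.1697 = 0.033939, 1/5 · 0.13636 = 0.027273; these sum to 0.16205.
Hence P(bowl A | data) = (0.04) / (0.16205) = 0.24684.

0.2468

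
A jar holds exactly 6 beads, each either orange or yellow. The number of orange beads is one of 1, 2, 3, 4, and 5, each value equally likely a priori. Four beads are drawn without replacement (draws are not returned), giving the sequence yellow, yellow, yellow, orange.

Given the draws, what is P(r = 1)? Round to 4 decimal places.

0.4762

Under each hypothesis, the probability of the observed sequence is: P(data | r = 1) = (5/6)(4/5)(3/4)(1/3) = 1/6; P(data | r = 2) = (4/6)(3/5)(2/4)(2/3) = 2/15; P(data | r = 3) = (3/6)(2/5)(1/4)(3/3) = 1/20; P(data | r = 4) = (2/6)(1/5)(0/4) = 0; P(data | r = 5) = (1/6)(0/5) = 0.
The prior-weighted likelihoods are 1/5 · 1/6 = 1/30, 1/5 · 2/15 = 2/75, 1/5 · 1/20 = 1/100, 1/5 · 0 = 0, 1/5 · 0 = 0; with total 7/100.
Therefore the posterior P(r = 1 | data) = (1/30) / (7/100) = 10/21.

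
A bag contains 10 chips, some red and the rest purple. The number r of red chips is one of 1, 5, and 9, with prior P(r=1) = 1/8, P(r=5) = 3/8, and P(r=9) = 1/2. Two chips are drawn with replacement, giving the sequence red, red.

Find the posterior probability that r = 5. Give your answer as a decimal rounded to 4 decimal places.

0.1875

For each hypothesis, P(data | H) works out to: P(data | r = 1) = (1/10)(1/10) = 1/100; P(data | r = 5) = (5/10)(5/10) = 1/4; P(data | r = 9) = (9/10)(9/10) = 81/100.
Weighting by the prior gives 1/8 · 1/100 = 1/800, 3/8 · 1/4 = 3/32, 1/2 · 81/100 = 81/200; summing to 1/2.
By Bayes' rule, P(r = 5 | data) = (3/32) / (1/2) = 3/16.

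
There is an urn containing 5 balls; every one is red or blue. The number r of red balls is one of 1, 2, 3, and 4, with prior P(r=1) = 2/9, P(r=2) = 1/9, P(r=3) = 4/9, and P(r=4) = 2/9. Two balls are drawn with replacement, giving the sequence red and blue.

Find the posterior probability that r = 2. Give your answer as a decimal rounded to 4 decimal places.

0.1304

For each hypothesis, P(data | H) works out to: P(data | r = 1) = (1/5)(4/5) = 4/25; P(data | r = 2) = (2/5)(3/5) = 6/25; P(data | r = 3) = (3/5)(2/5) = 6/25; P(data | r = 4) = (4/5)(1/5) = 4/25.
Weighting by the prior gives 2/9 · 4/25 = 8/225, 1/9 · 6/25 = 2/75, 4/9 · 6/25 = 8/75, 2/9 · 4/25 = 8/225; with total 46/225.
Therefore the posterior P(r = 2 | data) = (2/75) / (46/225) = 3/23.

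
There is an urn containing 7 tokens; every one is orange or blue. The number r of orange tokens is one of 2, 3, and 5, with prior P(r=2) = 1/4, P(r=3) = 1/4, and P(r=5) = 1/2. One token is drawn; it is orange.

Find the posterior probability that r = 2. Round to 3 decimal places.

0.133

Under each hypothesis, the probability of this draw is: P(data | r = 2) = (2/7) = 2/7; P(data | r = 3) = (3/7) = 3/7; P(data | r = 5) = (5/7) = 5/7.
Weighting by the prior gives 1/4 · 2/7 = 1/14, 1/4 · 3/7 = 3/28, 1/2 · 5/7 = 5/14; these sum to 15/28.
So P(r = 2 | data) = (1/14) / (15/28) = 2/15.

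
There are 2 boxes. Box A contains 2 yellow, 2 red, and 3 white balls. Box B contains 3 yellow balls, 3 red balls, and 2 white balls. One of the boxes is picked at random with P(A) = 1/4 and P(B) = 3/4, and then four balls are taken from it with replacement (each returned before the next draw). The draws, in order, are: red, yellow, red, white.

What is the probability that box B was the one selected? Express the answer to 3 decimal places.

For each hypothesis, P(data | H) works out to: P(data | box A) = (2/7)(2/7)(2/7)(3/7) = 0.0099958; P(data | box B) = (3/8)(3/8)(3/8)(2/8) = 0.013184.
The prior-weighted likelihoods are 1/4 · 0.0099958 = 0.002499, 3/4 · 0.013184 = 0.0098877; with total 0.012387.
Hence P(box B | data) = (0.0098877) / (0.012387) = 0.79825.

0.798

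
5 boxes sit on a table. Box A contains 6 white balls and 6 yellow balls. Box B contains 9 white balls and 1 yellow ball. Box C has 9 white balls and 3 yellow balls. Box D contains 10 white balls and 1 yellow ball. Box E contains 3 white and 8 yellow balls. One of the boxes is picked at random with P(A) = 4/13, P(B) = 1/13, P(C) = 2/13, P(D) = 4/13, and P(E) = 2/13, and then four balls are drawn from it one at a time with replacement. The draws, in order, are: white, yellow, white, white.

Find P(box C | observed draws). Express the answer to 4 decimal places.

0.2522

Compute the likelihood of the observed sequence for each case: P(data | box A) = (6/12)(6/12)(6/12)(6/12) = 0.0625; P(data | box B) = (9/10)(1/10)(9/10)(9/10) = 0.0729; P(data | box C) = (9/12)(3/12)(9/12)(9/12) = 0.10547; P(data | box D) = (10/11)(1/11)(10/11)(10/11) = 0.068301; P(data | box E) = (3/11)(8/11)(3/11)(3/11) = 0.014753.
Multiplying each by its prior: 4/13 · 0.0625 = 0.019231, 1/13 · 0.0729 = 0.0056077, 2/13 · 0.10547 = 0.016226, 4/13 · 0.068301 = 0.021016, 2/13 · 0.014753 = 0.0022697; with total 0.06435.
Hence P(box C | data) = (0.016226) / (0.06435) = 0.25215.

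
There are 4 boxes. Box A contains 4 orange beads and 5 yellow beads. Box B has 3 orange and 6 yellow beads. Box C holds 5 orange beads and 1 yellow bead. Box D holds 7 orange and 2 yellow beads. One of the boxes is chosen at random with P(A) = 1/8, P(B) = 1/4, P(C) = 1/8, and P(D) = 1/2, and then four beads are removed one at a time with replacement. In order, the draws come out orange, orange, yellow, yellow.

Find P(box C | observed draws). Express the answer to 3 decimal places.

0.065

The likelihood of the observed sequence under each hypothesis: P(data | box A) = (4/9)(4/9)(5/9)(5/9) = 0.060966; P(data | box B) = (3/9)(3/9)(6/9)(6/9) = 0.049383; P(data | box C) = (5/6)(5/6)(1/6)(1/6) = 0.01929; P(data | box D) = (7/9)(7/9)(2/9)(2/9) = 0.029873.
Weighting by the prior gives 1/8 · 0.060966 = 0.0076208, 1/4 · 0.049383 = 0.012346, 1/8 · 0.01929 = 0.0024113, 1/2 · 0.029873 = 0.014937; with total 0.037314.
So P(box C | data) = (0.0024113) / (0.037314) = 0.06462.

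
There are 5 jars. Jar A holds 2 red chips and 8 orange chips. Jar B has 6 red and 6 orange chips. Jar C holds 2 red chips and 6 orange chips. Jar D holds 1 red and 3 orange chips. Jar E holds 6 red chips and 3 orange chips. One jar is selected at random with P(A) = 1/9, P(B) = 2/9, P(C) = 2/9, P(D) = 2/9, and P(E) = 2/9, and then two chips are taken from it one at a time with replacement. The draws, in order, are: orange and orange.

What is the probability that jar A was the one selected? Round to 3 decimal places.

0.177

Compute the likelihood of the observed sequence for each case: P(data | jar A) = (8/10)(8/10) = 0.64; P(data | jar B) = (6/12)(6/12) = 0.25; P(data | jar C) = (6/8)(6/8) = 0.5625; P(data | jar D) = (3/4)(3/4) = 0.5625; P(data | jar E) = (3/9)(3/9) = 0.11111.
Weighting by the prior gives 1/9 · 0.64 = 0.071111, 2/9 · 0.25 = 0.055556, 2/9 · 0.5625 = 0.125, 2/9 · 0.5625 = 0.125, 2/9 · 0.11111 = 0.024691; these sum to 0.40136.
Hence P(jar A | data) = (0.071111) / (0.40136) = 0.17718.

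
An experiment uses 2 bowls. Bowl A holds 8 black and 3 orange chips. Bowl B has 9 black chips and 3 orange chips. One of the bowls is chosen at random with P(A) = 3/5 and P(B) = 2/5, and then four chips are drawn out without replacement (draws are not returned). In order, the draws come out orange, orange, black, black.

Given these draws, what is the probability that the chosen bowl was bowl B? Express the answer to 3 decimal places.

0.364

Under each hypothesis, the probability of the observed sequence is: P(data | bowl A) = (3/11)(2/10)(8/9)(7/8) = 7/165; P(data | bowl B) = (3/12)(2/11)(9/10)(8/9) = 2/55.
The prior-weighted likelihoods are 3/5 · 7/165 = 7/275, 2/5 · 2/55 = 4/275; with total 1/25.
So P(bowl B | data) = (4/275) / (1/25) = 4/11.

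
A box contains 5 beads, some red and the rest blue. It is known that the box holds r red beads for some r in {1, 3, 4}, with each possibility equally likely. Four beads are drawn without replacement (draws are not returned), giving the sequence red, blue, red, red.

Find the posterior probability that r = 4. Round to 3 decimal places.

The likelihood of the observed sequence under each hypothesis: P(data | r = 1) = (1/5)(4/4)(0/3) = 0; P(data | r = 3) = (3/5)(2/4)(2/3)(1/2) = 1/10; P(data | r = 4) = (4/5)(1/4)(3/3)(2/2) = 1/5.
Multiplying each by its prior: 1/3 · 0 = 0, 1/3 · 1/10 = 1/30, 1/3 · 1/5 = 1/15; these sum to 1/10.
By Bayes' rule, P(r = 4 | data) = (1/15) / (1/10) = 2/3.

0.667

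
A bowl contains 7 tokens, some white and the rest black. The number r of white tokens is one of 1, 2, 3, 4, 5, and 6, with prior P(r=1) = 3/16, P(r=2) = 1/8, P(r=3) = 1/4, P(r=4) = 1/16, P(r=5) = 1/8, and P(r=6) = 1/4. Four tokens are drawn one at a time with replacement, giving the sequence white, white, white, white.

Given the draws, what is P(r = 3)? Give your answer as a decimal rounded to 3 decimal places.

0.046

For each hypothesis, P(data | H) works out to: P(data | r = 1) = (1/7)(1/7)(1/7)(1/7) = 0.00041649; P(data | r = 2) = (2/7)(2/7)(2/7)(2/7) = 0.0066639; P(data | r = 3) = (3/7)(3/7)(3/7)(3/7) = 0.033736; P(data | r = 4) = (4/7)(4/7)(4/7)(4/7) = 0.10662; P(data | r = 5) = (5/7)(5/7)(5/7)(5/7) = 0.26031; P(data | r = 6) = (6/7)(6/7)(6/7)(6/7) = 0.53978.
Weighting by the prior gives 3/16 · 0.00041649 = 7.8092e-05, 1/8 · 0.0066639 = 0.00083299, 1/4 · 0.033736 = 0.008434, 1/16 · 0.10662 = 0.0066639, 1/8 · 0.26031 = 0.032539, 1/4 · 0.53978 = 0.13494; summing to 0.18349.
Therefore the posterior P(r = 3 | data) = (0.008434) / (0.18349) = 0.045964.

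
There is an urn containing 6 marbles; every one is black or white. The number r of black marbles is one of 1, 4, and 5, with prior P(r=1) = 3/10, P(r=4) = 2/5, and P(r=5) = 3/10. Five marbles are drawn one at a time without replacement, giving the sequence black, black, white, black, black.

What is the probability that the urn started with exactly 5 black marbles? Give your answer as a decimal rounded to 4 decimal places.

0.6522

The likelihood of the observed sequence under each hypothesis: P(data | r = 1) = (1/6)(0/5) = 0; P(data | r = 4) = (4/6)(3/5)(2/4)(2/3)(1/2) = 1/15; P(data | r = 5) = (5/6)(4/5)(1/4)(3/3)(2/2) = 1/6.
Weighting by the prior gives 3/10 · 0 = 0, 2/5 · 1/15 = 2/75, 3/10 · 1/6 = 1/20; summing to 23/300.
So P(r = 5 | data) = (1/20) / (23/300) = 15/23.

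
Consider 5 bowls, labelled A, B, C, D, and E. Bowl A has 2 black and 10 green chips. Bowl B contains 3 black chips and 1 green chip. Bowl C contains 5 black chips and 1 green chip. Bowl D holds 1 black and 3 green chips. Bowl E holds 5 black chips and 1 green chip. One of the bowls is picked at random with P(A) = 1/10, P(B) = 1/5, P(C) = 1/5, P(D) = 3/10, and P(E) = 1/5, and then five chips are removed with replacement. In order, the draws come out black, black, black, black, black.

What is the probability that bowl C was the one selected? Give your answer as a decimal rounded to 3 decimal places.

For each hypothesis, P(data | H) works out to: P(data | bowl A) = (2/12)(2/12)(2/12)(2/12)(2/12) = 0.0001286; P(data | bowl B) = (3/4)(3/4)(3/4)(3/4)(3/4) = 0.2373; P(data | bowl C) = (5/6)(5/6)(5/6)(5/6)(5/6) = 0.40188; P(data | bowl D) = (1/4)(1/4)(1/4)(1/4)(1/4) = 0.00097656; P(data | bowl E) = (5/6)(5/6)(5/6)(5/6)(5/6) = 0.40188.
Weighting by the prior gives 1/10 · 0.0001286 = 1.286e-05, 1/5 · 0.2373 = 0.047461, 1/5 · 0.40188 = 0.080376, 3/10 · 0.00097656 = 0.00029297, 1/5 · 0.40188 = 0.080376; with total 0.20852.
So P(bowl C | data) = (0.080376) / (0.20852) = 0.38546.

0.385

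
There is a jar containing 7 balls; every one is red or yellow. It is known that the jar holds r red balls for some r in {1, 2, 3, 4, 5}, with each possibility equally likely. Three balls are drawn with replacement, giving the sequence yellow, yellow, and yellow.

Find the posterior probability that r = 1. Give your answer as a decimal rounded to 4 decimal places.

For each hypothesis, P(data | H) works out to: P(data | r = 1) = (6/7)(6/7)(6/7) = 0.62974; P(data | r = 2) = (5/7)(5/7)(5/7) = 0.36443; P(data | r = 3) = (4/7)(4/7)(4/7) = 0.18659; P(data | r = 4) = (3/7)(3/7)(3/7) = 0.078717; P(data | r = 5) = (2/7)(2/7)(2/7) = 0.023324.
The prior-weighted likelihoods are 1/5 · 0.62974 = 0.12595, 1/5 · 0.36443 = 0.072886, 1/5 · 0.18659 = 0.037318, 1/5 · 0.078717 = 0.015743, 1/5 · 0.023324 = 0.0046647; these sum to 0.25656.
By Bayes' rule, P(r = 1 | data) = (0.12595) / (0.25656) = 0.49091.

0.4909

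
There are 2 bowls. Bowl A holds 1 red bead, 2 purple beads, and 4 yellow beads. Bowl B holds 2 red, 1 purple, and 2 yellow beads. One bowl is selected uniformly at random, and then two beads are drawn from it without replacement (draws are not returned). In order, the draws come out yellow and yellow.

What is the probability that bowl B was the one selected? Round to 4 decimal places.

Compute the likelihood of the observed sequence for each case: P(data | bowl A) = (4/7)(3/6) = 2/7; P(data | bowl B) = (2/5)(1/4) = 1/10.
Weighting by the prior gives 1/2 · 2/7 = 1/7, 1/2 · 1/10 = 1/20; with total 27/140.
So P(bowl B | data) = (1/20) / (27/140) = 7/27.

0.2593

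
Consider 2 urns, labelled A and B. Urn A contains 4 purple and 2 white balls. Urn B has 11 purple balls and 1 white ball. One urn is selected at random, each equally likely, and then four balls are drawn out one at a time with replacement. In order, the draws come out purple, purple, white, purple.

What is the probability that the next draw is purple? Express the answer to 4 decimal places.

0.7651

Under each hypothesis, the probability of the observed sequence is: P(data | urn A) = (4/6)(4/6)(2/6)(4/6) = 0.098765; P(data | urn B) = (11/12)(11/12)(1/12)(11/12) = 0.064188.
The prior-weighted likelihoods are 1/2 · 0.098765 = 0.049383, 1/2 · 0.064188 = 0.032094; summing to 0.081477.
The posterior is then P(urn A | data) = 0.6061, P(urn B | data) = 0.3939.
Averaging over the posterior, P(purple next | data) = (2/3)(0.6061) + (11/12)(0.3939) = 0.76514.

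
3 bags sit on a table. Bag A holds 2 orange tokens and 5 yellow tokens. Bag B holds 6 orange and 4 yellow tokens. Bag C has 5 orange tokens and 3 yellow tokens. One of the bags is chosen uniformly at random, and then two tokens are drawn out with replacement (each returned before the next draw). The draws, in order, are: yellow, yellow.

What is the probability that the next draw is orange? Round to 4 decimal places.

0.4066

Compute the likelihood of the observed sequence for each case: P(data | bag A) = (5/7)(5/7) = 0.5102; P(data | bag B) = (4/10)(4/10) = 0.16; P(data | bag C) = (3/8)(3/8) = 0.14062.
Multiplying each by its prior: 1/3 · 0.5102 = 0.17007, 1/3 · 0.16 = 0.053333, 1/3 · 0.14062 = 0.046875; summing to 0.27028.
Normalising, the posterior is P(bag A | data) = 0.62924, P(bag B | data) = 0.19733, P(bag C | data) = 0.17343.
Averaging over the posterior, P(orange next | data) = (2/7)(0.62924) + (3/5)(0.19733) + (5/8)(0.17343) = 0.40658.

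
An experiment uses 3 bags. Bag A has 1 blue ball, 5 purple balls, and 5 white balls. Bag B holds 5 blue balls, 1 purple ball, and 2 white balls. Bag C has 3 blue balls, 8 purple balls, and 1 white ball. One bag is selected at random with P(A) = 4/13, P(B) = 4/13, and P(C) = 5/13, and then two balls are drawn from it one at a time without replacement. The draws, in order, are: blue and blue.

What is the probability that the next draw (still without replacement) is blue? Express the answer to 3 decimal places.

0.445

The likelihood of the observed sequence under each hypothesis: P(data | bag A) = (1/11)(0/10) = 0; P(data | bag B) = (5/8)(4/7) = 0.35714; P(data | bag C) = (3/12)(2/11) = 0.045455.
The prior-weighted likelihoods are 4/13 · 0 = 0, 4/13 · 0.35714 = 0.10989, 5/13 · 0.045455 = 0.017483; with total 0.12737.
Dividing through by the total gives posterior P(bag A | data) = 0, P(bag B | data) = 0.86275, P(bag C | data) = 0.13725.
Averaging over the posterior, P(blue next | data) = (1/2)(0.86275) + (1/10)(0.13725) = 0.4451.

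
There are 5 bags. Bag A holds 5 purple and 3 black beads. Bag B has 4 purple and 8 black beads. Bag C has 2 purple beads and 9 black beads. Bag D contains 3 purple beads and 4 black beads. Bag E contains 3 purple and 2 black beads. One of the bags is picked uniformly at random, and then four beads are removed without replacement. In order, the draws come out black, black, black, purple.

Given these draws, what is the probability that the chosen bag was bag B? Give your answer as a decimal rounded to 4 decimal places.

0.3289

Compute the likelihood of the observed sequence for each case: P(data | bag A) = (3/8)(2/7)(1/6)(5/5) = 0.017857; P(data | bag B) = (8/12)(7/11)(6/10)(4/9) = 0.11313; P(data | bag C) = (9/11)(8/10)(7/9)(2/8) = 0.12727; P(data | bag D) = (4/7)(3/6)(2/5)(3/4) = 0.085714; P(data | bag E) = (2/5)(1/4)(0/3) = 0.
Weighting by the prior gives 1/5 · 0.017857 = 0.0035714, 1/5 · 0.11313 = 0.022626, 1/5 · 0.12727 = 0.025455, 1/5 · 0.085714 = 0.017143, 1/5 · 0 = 0; with total 0.068795.
Hence P(bag B | data) = (0.022626) / (0.068795) = 0.32889.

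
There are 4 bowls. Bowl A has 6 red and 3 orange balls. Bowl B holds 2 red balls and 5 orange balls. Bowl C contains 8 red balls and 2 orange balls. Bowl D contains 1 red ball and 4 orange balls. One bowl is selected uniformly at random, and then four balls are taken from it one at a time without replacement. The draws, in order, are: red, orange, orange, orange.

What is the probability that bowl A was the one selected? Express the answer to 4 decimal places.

Compute the likelihood of the observed sequence for each case: P(data | bowl A) = (6/9)(3/8)(2/7)(1/6) = 0.011905; P(data | bowl B) = (2/7)(5/6)(4/5)(3/4) = 0.14286; P(data | bowl C) = (8/10)(2/9)(1/8)(0/7) = 0; P(data | bowl D) = (1/5)(4/4)(3/3)(2/2) = 0.2.
Weighting by the prior gives 1/4 · 0.011905 = 0.0029762, 1/4 · 0.14286 = 0.035714, 1/4 · 0 = 0, 1/4 · 0.2 = 0.05; these sum to 0.08869.
Therefore the posterior P(bowl A | data) = (0.0029762) / (0.08869) = 0.033557.

0.0336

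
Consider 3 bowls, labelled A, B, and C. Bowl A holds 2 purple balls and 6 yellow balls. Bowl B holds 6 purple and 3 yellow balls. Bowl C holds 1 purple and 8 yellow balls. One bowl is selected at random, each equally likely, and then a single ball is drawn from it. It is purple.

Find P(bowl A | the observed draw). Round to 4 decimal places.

0.2432

Compute the likelihood of this draw for each case: P(data | bowl A) = (2/8) = 1/4; P(data | bowl B) = (6/9) = 2/3; P(data | bowl C) = (1/9) = 1/9.
The prior-weighted likelihoods are 1/3 · 1/4 = 1/12, 1/3 · 2/3 = 2/9, 1/3 · 1/9 = 1/27; these sum to 37/108.
Hence P(bowl A | data) = (1/12) / (37/108) = 9/37.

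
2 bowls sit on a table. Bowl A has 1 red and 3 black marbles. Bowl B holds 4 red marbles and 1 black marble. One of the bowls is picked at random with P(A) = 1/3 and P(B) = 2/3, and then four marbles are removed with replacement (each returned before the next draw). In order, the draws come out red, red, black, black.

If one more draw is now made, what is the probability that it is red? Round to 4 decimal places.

0.5761

The likelihood of the observed sequence under each hypothesis: P(data | bowl A) = (1/4)(1/4)(3/4)(3/4) = 0.035156; P(data | bowl B) = (4/5)(4/5)(1/5)(1/5) = 0.0256.
Weighting by the prior gives 1/3 · 0.035156 = 0.011719, 2/3 · 0.0256 = 0.017067; summing to 0.028785.
Dividing through by the total gives posterior P(bowl A | data) = 0.40711, P(bowl B | data) = 0.59289.
The predictive probability is P(red next | data) = (1/4)(0.40711) + (4/5)(0.59289) = 0.57609.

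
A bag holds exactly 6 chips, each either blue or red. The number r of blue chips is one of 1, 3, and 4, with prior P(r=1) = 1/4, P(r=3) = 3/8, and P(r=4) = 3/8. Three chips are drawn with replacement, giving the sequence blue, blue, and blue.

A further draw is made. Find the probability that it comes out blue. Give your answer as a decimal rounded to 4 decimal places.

0.6139

Under each hypothesis, the probability of the observed sequence is: P(data | r = 1) = (1/6)(1/6)(1/6) = 0.0046296; P(data | r = 3) = (3/6)(3/6)(3/6) = 0.125; P(data | r = 4) = (4/6)(4/6)(4/6) = 0.2963.
The prior-weighted likelihoods are 1/4 · 0.0046296 = 0.0011574, 3/8 · 0.125 = 0.046875, 3/8 · 0.2963 = 0.11111; with total 0.15914.
The posterior is then P(r = 1 | data) = 0.0072727, P(r = 3 | data) = 0.29455, P(r = 4 | data) = 0.69818.
The predictive probability is P(blue next | data) = (1/6)(0.0072727) + (1/2)(0.29455) + (2/3)(0.69818) = 0.61394.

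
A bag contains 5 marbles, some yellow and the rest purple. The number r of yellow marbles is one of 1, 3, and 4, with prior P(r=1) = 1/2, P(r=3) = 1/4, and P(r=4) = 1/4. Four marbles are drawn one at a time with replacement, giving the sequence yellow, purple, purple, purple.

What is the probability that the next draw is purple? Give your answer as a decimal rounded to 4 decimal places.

0.7231

For each hypothesis, P(data | H) works out to: P(data | r = 1) = (1/5)(4/5)(4/5)(4/5) = 64/625; P(data | r = 3) = (3/5)(2/5)(2/5)(2/5) = 24/625; P(data | r = 4) = (4/5)(1/5)(1/5)(1/5) = 4/625.
Multiplying each by its prior: 1/2 · 64/625 = 32/625, 1/4 · 24/625 = 6/625, 1/4 · 4/625 = 1/625; these sum to 39/625.
Dividing through by the total gives posterior P(r = 1 | data) = 32/39, P(r = 3 | data) = 2/13, P(r = 4 | data) = 1/39.
The predictive probability is P(purple next | data) = (4/5)(32/39) + (2/5)(2/13) + (1/5)(1/39) = 47/65.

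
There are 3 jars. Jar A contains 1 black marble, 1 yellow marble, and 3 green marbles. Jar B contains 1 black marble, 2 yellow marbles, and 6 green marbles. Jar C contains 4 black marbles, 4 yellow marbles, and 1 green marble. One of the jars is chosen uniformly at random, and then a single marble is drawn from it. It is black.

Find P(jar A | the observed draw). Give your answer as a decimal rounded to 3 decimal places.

The likelihood of this draw under each hypothesis: P(data | jar A) = (1/5) = 1/5; P(data | jar B) = (1/9) = 1/9; P(data | jar C) = (4/9) = 4/9.
Weighting by the prior gives 1/3 · 1/5 = 1/15, 1/3 · 1/9 = 1/27, 1/3 · 4/9 = 4/27; summing to 34/135.
Hence P(jar A | data) = (1/15) / (34/135) = 9/34.

0.265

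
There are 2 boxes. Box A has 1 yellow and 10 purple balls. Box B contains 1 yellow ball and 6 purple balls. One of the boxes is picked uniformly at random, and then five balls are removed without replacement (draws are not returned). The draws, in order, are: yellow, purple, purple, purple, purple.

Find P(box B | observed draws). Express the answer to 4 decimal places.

0.6111

For each hypothesis, P(data | H) works out to: P(data | box A) = (1/11)(10/10)(9/9)(8/8)(7/7) = 1/11; P(data | box B) = (1/7)(6/6)(5/5)(4/4)(3/3) = 1/7.
Weighting by the prior gives 1/2 · 1/11 = 1/22, 1/2 · 1/7 = 1/14; with total 9/77.
So P(box B | data) = (1/14) / (9/77) = 11/18.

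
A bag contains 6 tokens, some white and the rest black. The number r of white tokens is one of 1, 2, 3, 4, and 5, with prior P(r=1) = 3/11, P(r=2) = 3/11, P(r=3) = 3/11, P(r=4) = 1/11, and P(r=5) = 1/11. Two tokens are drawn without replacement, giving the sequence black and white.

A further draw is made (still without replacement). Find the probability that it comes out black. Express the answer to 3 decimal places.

0.614

Under each hypothesis, the probability of the observed sequence is: P(data | r = 1) = (5/6)(1/5) = 1/6; P(data | r = 2) = (4/6)(2/5) = 4/15; P(data | r = 3) = (3/6)(3/5) = 3/10; P(data | r = 4) = (2/6)(4/5) = 4/15; P(data | r = 5) = (1/6)(5/5) = 1/6.
The prior-weighted likelihoods are 3/11 · 1/6 = 1/22, 3/11 · 4/15 = 4/55, 3/11 · 3/10 = 9/110, 1/11 · 4/15 = 4/165, 1/11 · 1/6 = 1/66; summing to 79/330.
The posterior is then P(r = 1 | data) = 15/79, P(r = 2 | data) = 24/79, P(r = 3 | data) = 27/79, P(r = 4 | data) = 8/79, P(r = 5 | data) = 5/79.
The predictive probability is P(black next | data) = (1)(15/79) + (3/4)(24/79) + (1/2)(27/79) + (1/4)(8/79) + (0)(5/79) = 97/158.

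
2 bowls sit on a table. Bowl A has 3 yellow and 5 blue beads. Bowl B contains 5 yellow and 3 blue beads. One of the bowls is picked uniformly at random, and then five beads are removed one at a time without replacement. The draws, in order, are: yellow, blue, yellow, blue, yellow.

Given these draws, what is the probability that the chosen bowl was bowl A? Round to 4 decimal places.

Compute the likelihood of the observed sequence for each case: P(data | bowl A) = (3/8)(5/7)(2/6)(4/5)(1/4) = 1/56; P(data | bowl B) = (5/8)(3/7)(4/6)(2/5)(3/4) = 3/56.
The prior-weighted likelihoods are 1/2 · 1/56 = 1/112, 1/2 · 3/56 = 3/112; these sum to 1/28.
Therefore the posterior P(bowl A | data) = (1/112) / (1/28) = 1/4.

0.2500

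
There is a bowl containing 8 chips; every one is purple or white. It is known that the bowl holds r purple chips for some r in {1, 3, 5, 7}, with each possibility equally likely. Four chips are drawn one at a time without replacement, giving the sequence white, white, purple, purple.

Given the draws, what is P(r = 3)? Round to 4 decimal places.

For each hypothesis, P(data | H) works out to: P(data | r = 1) = (7/8)(6/7)(1/6)(0/5) = 0; P(data | r = 3) = (5/8)(4/7)(3/6)(2/5) = 1/14; P(data | r = 5) = (3/8)(2/7)(5/6)(4/5) = 1/14; P(data | r = 7) = (1/8)(0/7) = 0.
Multiplying each by its prior: 1/4 · 0 = 0, 1/4 · 1/14 = 1/56, 1/4 · 1/14 = 1/56, 1/4 · 0 = 0; summing to 1/28.
By Bayes' rule, P(r = 3 | data) = (1/56) / (1/28) = 1/2.

0.5000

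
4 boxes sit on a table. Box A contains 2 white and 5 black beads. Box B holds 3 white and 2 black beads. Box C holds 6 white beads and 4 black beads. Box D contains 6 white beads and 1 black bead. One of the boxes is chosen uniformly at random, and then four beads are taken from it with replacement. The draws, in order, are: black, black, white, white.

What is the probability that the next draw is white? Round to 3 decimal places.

For each hypothesis, P(data | H) works out to: P(data | box A) = (5/7)(5/7)(2/7)(2/7) = 0.041649; P(data | box B) = (2/5)(2/5)(3/5)(3/5) = 0.0576; P(data | box C) = (4/10)(4/10)(6/10)(6/10) = 0.0576; P(data | box D) = (1/7)(1/7)(6/7)(6/7) = 0.014994.
Multiplying each by its prior: 1/4 · 0.041649 = 0.010412, 1/4 · 0.0576 = 0.0144, 1/4 · 0.0576 = 0.0144, 1/4 · 0.014994 = 0.0037484; with total 0.042961.
Dividing through by the total gives posterior P(box A | data) = 0.24237, P(box B | data) = 0.33519, P(box C | data) = 0.33519, P(box D | data) = 0.087253.
So P(white next | data) = Σ P(white next | H) P(H | data) = (2/7)(0.24237) + (3/5)(0.33519) + (3/5)(0.33519) + (6/7)(0.087253) = 0.54626.

0.546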